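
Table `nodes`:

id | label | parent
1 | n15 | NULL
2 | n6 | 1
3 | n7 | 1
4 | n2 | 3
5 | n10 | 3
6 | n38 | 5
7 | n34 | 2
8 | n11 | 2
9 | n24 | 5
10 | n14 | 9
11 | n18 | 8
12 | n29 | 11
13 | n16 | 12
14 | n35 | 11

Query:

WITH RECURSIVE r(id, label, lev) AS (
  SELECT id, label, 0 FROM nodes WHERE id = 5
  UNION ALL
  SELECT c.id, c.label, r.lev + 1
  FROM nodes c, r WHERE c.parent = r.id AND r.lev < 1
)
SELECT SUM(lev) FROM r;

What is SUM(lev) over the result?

2

Base: id=5 (n10) at lev 0.
Iteration 1: rows with parent in {5} -> n38 (id 6, lev 1), n24 (id 9, lev 1).
Iteration 2: lev < 1 fails for all current rows; recursion stops.
SUM(lev) = 0 + 1 + 1 = 2.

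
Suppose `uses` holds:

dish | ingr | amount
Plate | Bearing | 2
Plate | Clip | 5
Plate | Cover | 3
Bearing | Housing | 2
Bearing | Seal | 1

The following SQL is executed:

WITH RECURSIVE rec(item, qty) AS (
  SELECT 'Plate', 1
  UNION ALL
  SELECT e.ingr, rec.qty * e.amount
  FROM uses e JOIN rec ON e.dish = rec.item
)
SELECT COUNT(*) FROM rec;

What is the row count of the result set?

Base: (Plate, qty=1).
Iteration 1: components of {Plate} -> Bearing = 1*2 = 2, Clip = 1*5 = 5, Cover = 1*3 = 3.
Iteration 2: components of {Bearing,Clip,Cover} -> Housing = 2*2 = 4, Seal = 2*1 = 2.
Iteration 3: no further components; recursion stops.
Total rows emitted: 6.

6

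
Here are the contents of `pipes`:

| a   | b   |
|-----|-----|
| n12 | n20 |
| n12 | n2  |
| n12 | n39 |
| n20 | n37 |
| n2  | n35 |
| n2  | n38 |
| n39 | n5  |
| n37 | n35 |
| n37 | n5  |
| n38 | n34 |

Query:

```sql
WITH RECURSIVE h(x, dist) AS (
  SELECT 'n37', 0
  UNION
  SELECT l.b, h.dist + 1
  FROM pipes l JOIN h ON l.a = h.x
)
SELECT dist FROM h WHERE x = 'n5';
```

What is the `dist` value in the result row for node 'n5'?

1

Base: (n37, dist=0).
Iteration 1: edges from {n37} -> (n35, dist=1), (n5, dist=1).
Iteration 2: no outgoing edges from {n35,n5}; recursion stops.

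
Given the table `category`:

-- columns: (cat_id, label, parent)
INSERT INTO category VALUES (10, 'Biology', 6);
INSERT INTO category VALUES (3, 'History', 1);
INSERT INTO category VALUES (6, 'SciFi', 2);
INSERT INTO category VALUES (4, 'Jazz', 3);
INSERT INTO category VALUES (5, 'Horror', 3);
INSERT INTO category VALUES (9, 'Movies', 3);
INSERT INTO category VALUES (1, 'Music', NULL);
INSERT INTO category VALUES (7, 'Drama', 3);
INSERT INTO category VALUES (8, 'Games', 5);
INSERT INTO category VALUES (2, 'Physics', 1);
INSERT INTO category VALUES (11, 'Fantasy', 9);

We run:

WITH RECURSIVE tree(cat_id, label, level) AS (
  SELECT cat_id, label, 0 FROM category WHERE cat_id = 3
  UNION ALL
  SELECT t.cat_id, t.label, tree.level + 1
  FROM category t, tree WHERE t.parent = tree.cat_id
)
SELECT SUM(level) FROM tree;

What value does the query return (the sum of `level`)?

8

Base: cat_id=3 (History) at level 0.
Iteration 1: rows with parent in {3} -> Jazz (id 4, level 1), Horror (id 5, level 1), Drama (id 7, level 1), Movies (id 9, level 1).
Iteration 2: rows with parent in {4,5,7,9} -> Games (id 8, level 2), Fantasy (id 11, level 2).
Iteration 3: no rows with parent in {8,11}; recursion stops.
SUM(level) = 0 + 1 + 1 + 1 + 1 + 2 + 2 = 8.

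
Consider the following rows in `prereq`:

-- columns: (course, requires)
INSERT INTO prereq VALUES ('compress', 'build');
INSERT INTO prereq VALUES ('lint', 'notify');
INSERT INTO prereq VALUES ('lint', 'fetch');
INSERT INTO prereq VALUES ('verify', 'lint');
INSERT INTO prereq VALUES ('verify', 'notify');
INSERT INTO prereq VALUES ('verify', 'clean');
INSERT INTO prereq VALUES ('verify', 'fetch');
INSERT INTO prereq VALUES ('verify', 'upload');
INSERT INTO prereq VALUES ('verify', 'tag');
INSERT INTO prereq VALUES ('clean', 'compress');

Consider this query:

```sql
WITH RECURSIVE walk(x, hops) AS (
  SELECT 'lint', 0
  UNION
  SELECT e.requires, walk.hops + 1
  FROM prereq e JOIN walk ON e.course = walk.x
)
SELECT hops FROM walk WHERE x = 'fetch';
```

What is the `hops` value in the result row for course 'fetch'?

Base: (lint, hops=0).
Iteration 1: edges from {lint} -> (fetch, hops=1), (notify, hops=1).
Iteration 2: no outgoing edges from {fetch,notify}; recursion stops.

1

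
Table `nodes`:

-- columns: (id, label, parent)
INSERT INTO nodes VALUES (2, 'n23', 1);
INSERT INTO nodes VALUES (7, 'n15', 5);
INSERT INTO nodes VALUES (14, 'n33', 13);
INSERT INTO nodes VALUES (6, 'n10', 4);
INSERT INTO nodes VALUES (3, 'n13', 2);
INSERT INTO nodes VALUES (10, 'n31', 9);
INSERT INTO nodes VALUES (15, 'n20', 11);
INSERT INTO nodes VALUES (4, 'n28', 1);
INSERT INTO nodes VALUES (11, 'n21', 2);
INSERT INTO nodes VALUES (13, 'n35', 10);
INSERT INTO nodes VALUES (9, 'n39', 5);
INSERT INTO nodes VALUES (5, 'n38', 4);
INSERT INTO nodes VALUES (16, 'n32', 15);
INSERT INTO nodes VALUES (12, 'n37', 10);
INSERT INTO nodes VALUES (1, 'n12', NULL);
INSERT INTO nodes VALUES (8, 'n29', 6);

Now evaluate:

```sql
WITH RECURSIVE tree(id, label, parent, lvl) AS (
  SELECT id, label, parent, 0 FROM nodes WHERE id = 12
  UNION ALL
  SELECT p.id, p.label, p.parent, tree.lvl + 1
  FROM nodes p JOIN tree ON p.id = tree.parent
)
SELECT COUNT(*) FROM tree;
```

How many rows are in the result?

Base: id=12 (n37), parent=10, lvl 0.
Iteration 1: join on id=10 -> n31 (id 10, parent=9, lvl 1).
Iteration 2: join on id=9 -> n39 (id 9, parent=5, lvl 2).
Iteration 3: join on id=5 -> n38 (id 5, parent=4, lvl 3).
Iteration 4: join on id=4 -> n28 (id 4, parent=1, lvl 4).
Iteration 5: join on id=1 -> n12 (id 1, parent=NULL, lvl 5).
Iteration 6: parent is NULL; no match; recursion stops.
Total rows emitted: 6.

6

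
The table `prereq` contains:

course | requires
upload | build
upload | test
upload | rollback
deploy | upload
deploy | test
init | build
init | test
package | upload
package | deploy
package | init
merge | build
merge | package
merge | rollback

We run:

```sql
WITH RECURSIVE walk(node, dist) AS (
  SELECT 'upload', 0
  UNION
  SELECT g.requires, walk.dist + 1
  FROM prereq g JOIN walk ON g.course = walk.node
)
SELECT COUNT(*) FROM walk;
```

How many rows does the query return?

Base: (upload, dist=0).
Iteration 1: edges from {upload} -> (build, dist=1), (rollback, dist=1), (test, dist=1).
Iteration 2: no outgoing edges from {build,rollback,test}; recursion stops.
Total rows emitted: 4.

4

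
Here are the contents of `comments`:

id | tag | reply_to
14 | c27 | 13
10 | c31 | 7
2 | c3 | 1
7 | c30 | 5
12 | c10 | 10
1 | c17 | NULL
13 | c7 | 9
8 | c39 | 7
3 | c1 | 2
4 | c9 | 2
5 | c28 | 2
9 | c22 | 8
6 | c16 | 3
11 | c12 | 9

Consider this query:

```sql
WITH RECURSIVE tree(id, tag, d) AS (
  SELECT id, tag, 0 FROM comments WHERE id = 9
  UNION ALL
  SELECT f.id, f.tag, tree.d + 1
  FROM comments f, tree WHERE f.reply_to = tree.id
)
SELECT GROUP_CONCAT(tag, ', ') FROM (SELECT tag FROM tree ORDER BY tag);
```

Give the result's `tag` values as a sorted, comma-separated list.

c12, c22, c27, c7

Base: id=9 (c22) at d 0.
Iteration 1: rows with reply_to in {9} -> c12 (id 11, d 1), c7 (id 13, d 1).
Iteration 2: rows with reply_to in {11,13} -> c27 (id 14, d 2).
Iteration 3: no rows with reply_to in {14}; recursion stops.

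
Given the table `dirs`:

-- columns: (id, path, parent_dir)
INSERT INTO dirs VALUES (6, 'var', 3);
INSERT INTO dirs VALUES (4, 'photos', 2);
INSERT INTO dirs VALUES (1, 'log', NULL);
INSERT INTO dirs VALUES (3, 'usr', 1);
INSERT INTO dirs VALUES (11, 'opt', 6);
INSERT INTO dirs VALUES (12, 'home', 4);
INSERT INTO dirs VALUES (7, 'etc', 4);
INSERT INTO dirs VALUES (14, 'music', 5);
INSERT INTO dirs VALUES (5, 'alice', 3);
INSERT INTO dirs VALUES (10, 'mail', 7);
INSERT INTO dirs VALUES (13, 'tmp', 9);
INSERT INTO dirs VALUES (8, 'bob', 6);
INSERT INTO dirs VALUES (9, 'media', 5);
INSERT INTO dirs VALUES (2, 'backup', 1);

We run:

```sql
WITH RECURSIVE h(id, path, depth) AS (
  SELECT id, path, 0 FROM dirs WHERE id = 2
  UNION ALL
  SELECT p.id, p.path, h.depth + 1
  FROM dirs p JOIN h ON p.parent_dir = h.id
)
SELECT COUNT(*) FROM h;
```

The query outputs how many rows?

5

Base: id=2 (backup) at depth 0.
Iteration 1: rows with parent_dir in {2} -> photos (id 4, depth 1).
Iteration 2: rows with parent_dir in {4} -> etc (id 7, depth 2), home (id 12, depth 2).
Iteration 3: rows with parent_dir in {7,12} -> mail (id 10, depth 3).
Iteration 4: no rows with parent_dir in {10}; recursion stops.
Total rows emitted: 5.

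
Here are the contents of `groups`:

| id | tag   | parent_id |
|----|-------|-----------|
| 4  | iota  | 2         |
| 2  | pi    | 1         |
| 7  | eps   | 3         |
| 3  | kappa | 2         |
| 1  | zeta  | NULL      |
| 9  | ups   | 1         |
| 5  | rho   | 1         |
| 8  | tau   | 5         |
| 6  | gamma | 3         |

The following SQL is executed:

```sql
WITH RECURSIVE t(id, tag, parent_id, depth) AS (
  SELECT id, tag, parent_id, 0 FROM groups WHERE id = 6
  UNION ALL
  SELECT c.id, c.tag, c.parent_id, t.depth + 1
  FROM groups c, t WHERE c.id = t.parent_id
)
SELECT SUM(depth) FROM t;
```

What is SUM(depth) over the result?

Base: id=6 (gamma), parent_id=3, depth 0.
Iteration 1: join on id=3 -> kappa (id 3, parent_id=2, depth 1).
Iteration 2: join on id=2 -> pi (id 2, parent_id=1, depth 2).
Iteration 3: join on id=1 -> zeta (id 1, parent_id=NULL, depth 3).
Iteration 4: parent_id is NULL; no match; recursion stops.
SUM(depth) = 0 + 1 + 2 + 3 = 6.

6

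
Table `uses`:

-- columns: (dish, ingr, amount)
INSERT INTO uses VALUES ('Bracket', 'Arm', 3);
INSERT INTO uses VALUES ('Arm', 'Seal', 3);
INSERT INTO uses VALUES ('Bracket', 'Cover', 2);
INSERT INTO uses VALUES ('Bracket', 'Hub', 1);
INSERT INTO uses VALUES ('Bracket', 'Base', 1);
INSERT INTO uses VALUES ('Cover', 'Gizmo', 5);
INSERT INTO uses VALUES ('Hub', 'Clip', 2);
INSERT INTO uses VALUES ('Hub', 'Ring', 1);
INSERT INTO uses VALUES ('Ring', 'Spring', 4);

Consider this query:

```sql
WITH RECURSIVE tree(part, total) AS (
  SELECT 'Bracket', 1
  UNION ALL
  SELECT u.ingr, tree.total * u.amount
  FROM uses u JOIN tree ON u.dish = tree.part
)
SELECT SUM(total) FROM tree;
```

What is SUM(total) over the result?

Base: (Bracket, total=1).
Iteration 1: components of {Bracket} -> Arm = 1*3 = 3, Base = 1*1 = 1, Cover = 1*2 = 2, Hub = 1*1 = 1.
Iteration 2: components of {Arm,Base,Cover,Hub} -> Clip = 1*2 = 2, Gizmo = 2*5 = 10, Ring = 1*1 = 1, Seal = 3*3 = 9.
Iteration 3: components of {Clip,Gizmo,Ring,Seal} -> Spring = 1*4 = 4.
Iteration 4: no further components; recursion stops.
SUM(total) = 1 + 3 + 2 + 1 + 1 + 9 + 10 + 2 + 1 + 4 = 34.

34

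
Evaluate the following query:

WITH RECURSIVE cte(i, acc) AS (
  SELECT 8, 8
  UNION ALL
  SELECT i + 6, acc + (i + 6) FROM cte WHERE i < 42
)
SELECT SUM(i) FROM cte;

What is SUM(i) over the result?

Base: i=8, acc=8.
Iteration 1: 8 < 42 holds -> i = 8 + 6 = 14, acc = 8 + 14 = 22.
Iteration 2: 14 < 42 holds -> i = 14 + 6 = 20, acc = 22 + 20 = 42.
Iteration 3: 20 < 42 holds -> i = 20 + 6 = 26, acc = 42 + 26 = 68.
Iteration 4: 26 < 42 holds -> i = 26 + 6 = 32, acc = 68 + 32 = 100.
Iteration 5: 32 < 42 holds -> i = 32 + 6 = 38, acc = 100 + 38 = 138.
Iteration 6: 38 < 42 holds -> i = 38 + 6 = 44, acc = 138 + 44 = 182.
Iteration 7: 44 < 42 fails; recursion stops.
SUM(i) = 8 + 14 + 20 + 26 + 32 + 38 + 44 = 182.

182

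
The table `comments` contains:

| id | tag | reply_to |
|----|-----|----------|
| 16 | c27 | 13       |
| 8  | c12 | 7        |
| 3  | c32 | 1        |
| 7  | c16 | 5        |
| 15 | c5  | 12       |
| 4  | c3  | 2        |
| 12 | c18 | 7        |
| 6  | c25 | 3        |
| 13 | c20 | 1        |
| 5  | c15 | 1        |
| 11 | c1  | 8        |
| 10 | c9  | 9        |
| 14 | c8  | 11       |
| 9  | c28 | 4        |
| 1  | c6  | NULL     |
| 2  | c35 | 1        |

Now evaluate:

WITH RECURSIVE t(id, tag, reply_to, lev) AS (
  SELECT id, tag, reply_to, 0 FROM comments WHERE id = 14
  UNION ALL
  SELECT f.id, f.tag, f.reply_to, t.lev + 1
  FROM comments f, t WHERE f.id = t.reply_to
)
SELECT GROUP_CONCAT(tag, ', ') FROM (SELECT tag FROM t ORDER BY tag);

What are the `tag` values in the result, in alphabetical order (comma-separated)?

c1, c12, c15, c16, c6, c8

Base: id=14 (c8), reply_to=11, lev 0.
Iteration 1: join on id=11 -> c1 (id 11, reply_to=8, lev 1).
Iteration 2: join on id=8 -> c12 (id 8, reply_to=7, lev 2).
Iteration 3: join on id=7 -> c16 (id 7, reply_to=5, lev 3).
Iteration 4: join on id=5 -> c15 (id 5, reply_to=1, lev 4).
Iteration 5: join on id=1 -> c6 (id 1, reply_to=NULL, lev 5).
Iteration 6: reply_to is NULL; no match; recursion stops.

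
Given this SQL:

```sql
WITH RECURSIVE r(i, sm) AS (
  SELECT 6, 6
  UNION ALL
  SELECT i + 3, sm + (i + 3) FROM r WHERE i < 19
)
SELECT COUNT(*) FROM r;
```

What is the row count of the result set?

Base: i=6, sm=6.
Iteration 1: 6 < 19 holds -> i = 6 + 3 = 9, sm = 6 + 9 = 15.
Iteration 2: 9 < 19 holds -> i = 9 + 3 = 12, sm = 15 + 12 = 27.
Iteration 3: 12 < 19 holds -> i = 12 + 3 = 15, sm = 27 + 15 = 42.
Iteration 4: 15 < 19 holds -> i = 15 + 3 = 18, sm = 42 + 18 = 60.
Iteration 5: 18 < 19 holds -> i = 18 + 3 = 21, sm = 60 + 21 = 81.
Iteration 6: 21 < 19 fails; recursion stops.
Total rows emitted: 6.

6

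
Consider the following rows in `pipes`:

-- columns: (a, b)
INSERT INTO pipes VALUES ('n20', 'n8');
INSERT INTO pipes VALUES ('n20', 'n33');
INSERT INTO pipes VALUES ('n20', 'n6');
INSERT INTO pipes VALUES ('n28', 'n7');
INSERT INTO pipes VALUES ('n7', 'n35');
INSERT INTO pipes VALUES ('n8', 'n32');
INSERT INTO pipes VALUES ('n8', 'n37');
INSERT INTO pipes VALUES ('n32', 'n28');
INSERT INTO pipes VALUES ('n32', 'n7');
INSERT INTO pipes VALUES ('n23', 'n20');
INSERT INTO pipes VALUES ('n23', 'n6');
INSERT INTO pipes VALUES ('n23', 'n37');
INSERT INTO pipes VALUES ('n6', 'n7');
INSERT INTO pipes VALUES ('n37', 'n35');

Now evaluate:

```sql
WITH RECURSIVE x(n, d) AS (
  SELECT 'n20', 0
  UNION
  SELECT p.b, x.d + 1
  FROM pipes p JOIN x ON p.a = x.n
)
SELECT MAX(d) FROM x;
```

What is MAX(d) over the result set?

Base: (n20, d=0).
Iteration 1: edges from {n20} -> (n33, d=1), (n6, d=1), (n8, d=1).
Iteration 2: edges from {n33,n6,n8} -> (n32, d=2), (n37, d=2), (n7, d=2).
Iteration 3: edges from {n32,n37,n7} -> (n28, d=3), (n35, d=3), (n7, d=3). [UNION drops 1 duplicate row(s)]
Iteration 4: edges from {n28,n35,n7} -> (n35, d=4), (n7, d=4).
Iteration 5: edges from {n35,n7} -> (n35, d=5).
Iteration 6: no outgoing edges from {n35}; recursion stops.
d values: 0, 1, 1, 1, 2, 2, 2, 3, 3, 3, 4, 4, 5; the maximum is 5.

5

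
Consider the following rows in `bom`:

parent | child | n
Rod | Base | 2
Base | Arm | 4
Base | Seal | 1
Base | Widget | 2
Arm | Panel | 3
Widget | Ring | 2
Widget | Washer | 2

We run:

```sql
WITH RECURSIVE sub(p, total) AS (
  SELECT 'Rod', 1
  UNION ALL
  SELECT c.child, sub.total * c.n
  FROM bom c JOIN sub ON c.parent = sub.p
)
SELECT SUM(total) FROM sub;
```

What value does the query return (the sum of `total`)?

Base: (Rod, total=1).
Iteration 1: components of {Rod} -> Base = 1*2 = 2.
Iteration 2: components of {Base} -> Arm = 2*4 = 8, Seal = 2*1 = 2, Widget = 2*2 = 4.
Iteration 3: components of {Arm,Seal,Widget} -> Panel = 8*3 = 24, Ring = 4*2 = 8, Washer = 4*2 = 8.
Iteration 4: no further components; recursion stops.
SUM(total) = 1 + 2 + 8 + 2 + 4 + 24 + 8 + 8 = 57.

57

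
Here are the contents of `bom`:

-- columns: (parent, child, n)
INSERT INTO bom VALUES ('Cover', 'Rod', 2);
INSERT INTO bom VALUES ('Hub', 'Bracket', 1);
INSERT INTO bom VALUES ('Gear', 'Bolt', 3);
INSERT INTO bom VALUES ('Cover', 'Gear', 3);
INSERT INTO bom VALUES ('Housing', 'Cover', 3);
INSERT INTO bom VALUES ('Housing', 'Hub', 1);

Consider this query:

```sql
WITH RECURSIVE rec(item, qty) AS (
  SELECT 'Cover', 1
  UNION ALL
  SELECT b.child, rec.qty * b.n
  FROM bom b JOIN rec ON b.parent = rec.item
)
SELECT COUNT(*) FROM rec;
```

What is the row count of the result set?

Base: (Cover, qty=1).
Iteration 1: components of {Cover} -> Gear = 1*3 = 3, Rod = 1*2 = 2.
Iteration 2: components of {Gear,Rod} -> Bolt = 3*3 = 9.
Iteration 3: no further components; recursion stops.
Total rows emitted: 4.

4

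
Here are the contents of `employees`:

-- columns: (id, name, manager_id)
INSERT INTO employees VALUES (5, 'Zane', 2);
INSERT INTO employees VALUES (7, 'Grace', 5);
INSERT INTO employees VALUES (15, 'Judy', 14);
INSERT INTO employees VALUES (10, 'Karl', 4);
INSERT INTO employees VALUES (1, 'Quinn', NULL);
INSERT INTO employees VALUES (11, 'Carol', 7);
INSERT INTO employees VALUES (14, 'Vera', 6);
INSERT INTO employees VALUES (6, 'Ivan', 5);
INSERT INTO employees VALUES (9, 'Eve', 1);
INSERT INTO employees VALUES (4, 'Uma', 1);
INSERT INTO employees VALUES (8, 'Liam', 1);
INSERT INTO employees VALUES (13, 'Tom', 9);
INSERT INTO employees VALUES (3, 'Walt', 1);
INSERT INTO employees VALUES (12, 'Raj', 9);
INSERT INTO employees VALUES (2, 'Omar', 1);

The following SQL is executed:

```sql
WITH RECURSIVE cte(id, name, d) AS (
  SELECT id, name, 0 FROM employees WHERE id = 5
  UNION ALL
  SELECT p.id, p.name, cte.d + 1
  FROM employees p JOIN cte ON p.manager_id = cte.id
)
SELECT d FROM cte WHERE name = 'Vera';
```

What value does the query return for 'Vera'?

Base: id=5 (Zane) at d 0.
Iteration 1: rows with manager_id in {5} -> Ivan (id 6, d 1), Grace (id 7, d 1).
Iteration 2: rows with manager_id in {6,7} -> Carol (id 11, d 2), Vera (id 14, d 2).
Iteration 3: rows with manager_id in {11,14} -> Judy (id 15, d 3).
Iteration 4: no rows with manager_id in {15}; recursion stops.

2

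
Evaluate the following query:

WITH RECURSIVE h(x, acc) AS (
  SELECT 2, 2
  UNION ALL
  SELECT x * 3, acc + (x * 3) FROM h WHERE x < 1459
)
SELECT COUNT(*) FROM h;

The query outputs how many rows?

Base: x=2, acc=2.
Iteration 1: 2 < 1459 holds -> x = 2 * 3 = 6, acc = 2 + 6 = 8.
Iteration 2: 6 < 1459 holds -> x = 6 * 3 = 18, acc = 8 + 18 = 26.
Iteration 3: 18 < 1459 holds -> x = 18 * 3 = 54, acc = 26 + 54 = 80.
Iteration 4: 54 < 1459 holds -> x = 54 * 3 = 162, acc = 80 + 162 = 242.
Iteration 5: 162 < 1459 holds -> x = 162 * 3 = 486, acc = 242 + 486 = 728.
Iteration 6: 486 < 1459 holds -> x = 486 * 3 = 1458, acc = 728 + 1458 = 2186.
Iteration 7: 1458 < 1459 holds -> x = 1458 * 3 = 4374, acc = 2186 + 4374 = 6560.
Iteration 8: 4374 < 1459 fails; recursion stops.
Total rows emitted: 8.

8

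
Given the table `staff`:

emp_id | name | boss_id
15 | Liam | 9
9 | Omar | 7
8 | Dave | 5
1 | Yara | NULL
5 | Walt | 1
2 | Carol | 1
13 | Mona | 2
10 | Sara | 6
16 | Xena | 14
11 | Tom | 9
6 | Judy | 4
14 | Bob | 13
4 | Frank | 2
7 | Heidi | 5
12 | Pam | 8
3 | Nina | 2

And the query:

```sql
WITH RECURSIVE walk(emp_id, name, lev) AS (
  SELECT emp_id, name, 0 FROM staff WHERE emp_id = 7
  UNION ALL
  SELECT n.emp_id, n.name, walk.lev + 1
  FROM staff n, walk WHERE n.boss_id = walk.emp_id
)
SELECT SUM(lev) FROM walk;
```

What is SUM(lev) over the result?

Base: emp_id=7 (Heidi) at lev 0.
Iteration 1: rows with boss_id in {7} -> Omar (id 9, lev 1).
Iteration 2: rows with boss_id in {9} -> Tom (id 11, lev 2), Liam (id 15, lev 2).
Iteration 3: no rows with boss_id in {11,15}; recursion stops.
SUM(lev) = 0 + 1 + 2 + 2 = 5.

5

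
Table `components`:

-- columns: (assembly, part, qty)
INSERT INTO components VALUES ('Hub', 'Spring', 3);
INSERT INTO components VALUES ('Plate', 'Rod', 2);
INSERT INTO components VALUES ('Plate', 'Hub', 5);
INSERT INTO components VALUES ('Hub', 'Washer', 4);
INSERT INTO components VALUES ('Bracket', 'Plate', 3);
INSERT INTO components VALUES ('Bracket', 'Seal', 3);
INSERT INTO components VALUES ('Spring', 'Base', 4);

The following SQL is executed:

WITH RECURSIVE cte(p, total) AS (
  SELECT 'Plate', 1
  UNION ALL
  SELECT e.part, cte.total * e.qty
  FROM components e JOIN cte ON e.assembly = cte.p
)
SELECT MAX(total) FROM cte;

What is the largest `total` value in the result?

Base: (Plate, total=1).
Iteration 1: components of {Plate} -> Hub = 1*5 = 5, Rod = 1*2 = 2.
Iteration 2: components of {Hub,Rod} -> Spring = 5*3 = 15, Washer = 5*4 = 20.
Iteration 3: components of {Spring,Washer} -> Base = 15*4 = 60.
Iteration 4: no further components; recursion stops.
total values: 1, 5, 2, 20, 15, 60; the maximum is 60.

60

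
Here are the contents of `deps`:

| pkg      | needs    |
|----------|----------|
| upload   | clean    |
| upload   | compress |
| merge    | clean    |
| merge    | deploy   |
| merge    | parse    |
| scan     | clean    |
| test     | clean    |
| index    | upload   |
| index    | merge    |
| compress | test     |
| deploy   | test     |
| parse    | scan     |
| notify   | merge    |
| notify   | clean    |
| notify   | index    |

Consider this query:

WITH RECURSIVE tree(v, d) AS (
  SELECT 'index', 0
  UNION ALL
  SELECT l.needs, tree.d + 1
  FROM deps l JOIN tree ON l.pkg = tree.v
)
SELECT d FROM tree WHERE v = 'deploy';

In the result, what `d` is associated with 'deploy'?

2

Base: (index, d=0).
Iteration 1: edges from {index} -> (merge, d=1), (upload, d=1).
Iteration 2: edges from {merge,upload} -> (clean, d=2) x2, (compress, d=2), (deploy, d=2), (parse, d=2). [UNION ALL keeps all 5 new rows, including repeats]
Iteration 3: edges from {clean,compress,deploy,parse} -> (scan, d=3), (test, d=3) x2. [UNION ALL keeps all 3 new rows, including repeats]
Iteration 4: edges from {scan,test} -> (clean, d=4) x3. [UNION ALL keeps all 3 new rows, including repeats]
Iteration 5: no outgoing edges from {clean}; recursion stops.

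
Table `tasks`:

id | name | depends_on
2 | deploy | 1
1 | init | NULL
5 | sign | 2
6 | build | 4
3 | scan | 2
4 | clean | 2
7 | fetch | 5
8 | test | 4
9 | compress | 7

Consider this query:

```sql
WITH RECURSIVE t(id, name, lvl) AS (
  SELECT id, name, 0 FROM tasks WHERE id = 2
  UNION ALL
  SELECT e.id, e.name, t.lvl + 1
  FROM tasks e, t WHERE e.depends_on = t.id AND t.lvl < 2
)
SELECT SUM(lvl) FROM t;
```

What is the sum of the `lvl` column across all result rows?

9

Base: id=2 (deploy) at lvl 0.
Iteration 1: rows with depends_on in {2} -> scan (id 3, lvl 1), clean (id 4, lvl 1), sign (id 5, lvl 1).
Iteration 2: rows with depends_on in {3,4,5} -> build (id 6, lvl 2), fetch (id 7, lvl 2), test (id 8, lvl 2).
Iteration 3: lvl < 2 fails for all current rows; recursion stops.
SUM(lvl) = 0 + 1 + 1 + 1 + 2 + 2 + 2 = 9.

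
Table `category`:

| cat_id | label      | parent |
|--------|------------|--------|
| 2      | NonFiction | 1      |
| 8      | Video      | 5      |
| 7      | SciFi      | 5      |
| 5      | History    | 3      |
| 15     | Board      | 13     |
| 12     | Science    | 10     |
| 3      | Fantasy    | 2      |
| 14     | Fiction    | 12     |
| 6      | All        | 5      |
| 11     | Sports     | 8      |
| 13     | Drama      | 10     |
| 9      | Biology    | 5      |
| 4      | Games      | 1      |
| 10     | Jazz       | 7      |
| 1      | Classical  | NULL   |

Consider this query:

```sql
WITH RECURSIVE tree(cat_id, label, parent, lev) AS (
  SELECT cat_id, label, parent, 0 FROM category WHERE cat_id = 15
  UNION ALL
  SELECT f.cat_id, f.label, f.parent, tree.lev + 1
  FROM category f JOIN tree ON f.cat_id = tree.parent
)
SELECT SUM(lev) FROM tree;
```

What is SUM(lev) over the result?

28

Base: cat_id=15 (Board), parent=13, lev 0.
Iteration 1: join on cat_id=13 -> Drama (id 13, parent=10, lev 1).
Iteration 2: join on cat_id=10 -> Jazz (id 10, parent=7, lev 2).
Iteration 3: join on cat_id=7 -> SciFi (id 7, parent=5, lev 3).
Iteration 4: join on cat_id=5 -> History (id 5, parent=3, lev 4).
Iteration 5: join on cat_id=3 -> Fantasy (id 3, parent=2, lev 5).
Iteration 6: join on cat_id=2 -> NonFiction (id 2, parent=1, lev 6).
Iteration 7: join on cat_id=1 -> Classical (id 1, parent=NULL, lev 7).
Iteration 8: parent is NULL; no match; recursion stops.
SUM(lev) = 0 + 1 + 2 + 3 + 4 + 5 + 6 + 7 = 28.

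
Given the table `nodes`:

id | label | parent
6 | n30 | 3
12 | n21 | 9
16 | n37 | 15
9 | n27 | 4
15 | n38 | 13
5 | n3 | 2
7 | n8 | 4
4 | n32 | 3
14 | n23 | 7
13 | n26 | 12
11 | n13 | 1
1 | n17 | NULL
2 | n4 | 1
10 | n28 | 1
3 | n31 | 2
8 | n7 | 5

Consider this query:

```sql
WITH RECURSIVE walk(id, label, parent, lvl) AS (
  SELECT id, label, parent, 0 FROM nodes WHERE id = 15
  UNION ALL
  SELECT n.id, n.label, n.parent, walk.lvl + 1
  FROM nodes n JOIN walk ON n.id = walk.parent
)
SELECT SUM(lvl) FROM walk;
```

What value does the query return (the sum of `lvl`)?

28

Base: id=15 (n38), parent=13, lvl 0.
Iteration 1: join on id=13 -> n26 (id 13, parent=12, lvl 1).
Iteration 2: join on id=12 -> n21 (id 12, parent=9, lvl 2).
Iteration 3: join on id=9 -> n27 (id 9, parent=4, lvl 3).
Iteration 4: join on id=4 -> n32 (id 4, parent=3, lvl 4).
Iteration 5: join on id=3 -> n31 (id 3, parent=2, lvl 5).
Iteration 6: join on id=2 -> n4 (id 2, parent=1, lvl 6).
Iteration 7: join on id=1 -> n17 (id 1, parent=NULL, lvl 7).
Iteration 8: parent is NULL; no match; recursion stops.
SUM(lvl) = 0 + 1 + 2 + 3 + 4 + 5 + 6 + 7 = 28.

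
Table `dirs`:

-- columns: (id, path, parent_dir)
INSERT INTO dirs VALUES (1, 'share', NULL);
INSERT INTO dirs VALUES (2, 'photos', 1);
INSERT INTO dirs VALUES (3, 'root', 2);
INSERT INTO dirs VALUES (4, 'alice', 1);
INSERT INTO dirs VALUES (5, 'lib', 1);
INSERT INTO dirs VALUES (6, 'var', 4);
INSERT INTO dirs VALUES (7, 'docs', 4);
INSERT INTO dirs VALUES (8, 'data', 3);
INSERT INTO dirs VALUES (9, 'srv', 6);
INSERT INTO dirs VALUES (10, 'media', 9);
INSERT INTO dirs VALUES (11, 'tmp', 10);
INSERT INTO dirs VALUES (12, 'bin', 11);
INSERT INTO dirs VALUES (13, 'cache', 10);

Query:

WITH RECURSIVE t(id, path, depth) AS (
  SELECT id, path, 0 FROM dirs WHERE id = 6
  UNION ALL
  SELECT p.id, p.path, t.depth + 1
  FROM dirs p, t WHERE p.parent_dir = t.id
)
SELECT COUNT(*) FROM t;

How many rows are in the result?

Base: id=6 (var) at depth 0.
Iteration 1: rows with parent_dir in {6} -> srv (id 9, depth 1).
Iteration 2: rows with parent_dir in {9} -> media (id 10, depth 2).
Iteration 3: rows with parent_dir in {10} -> tmp (id 11, depth 3), cache (id 13, depth 3).
Iteration 4: rows with parent_dir in {11,13} -> bin (id 12, depth 4).
Iteration 5: no rows with parent_dir in {12}; recursion stops.
Total rows emitted: 6.

6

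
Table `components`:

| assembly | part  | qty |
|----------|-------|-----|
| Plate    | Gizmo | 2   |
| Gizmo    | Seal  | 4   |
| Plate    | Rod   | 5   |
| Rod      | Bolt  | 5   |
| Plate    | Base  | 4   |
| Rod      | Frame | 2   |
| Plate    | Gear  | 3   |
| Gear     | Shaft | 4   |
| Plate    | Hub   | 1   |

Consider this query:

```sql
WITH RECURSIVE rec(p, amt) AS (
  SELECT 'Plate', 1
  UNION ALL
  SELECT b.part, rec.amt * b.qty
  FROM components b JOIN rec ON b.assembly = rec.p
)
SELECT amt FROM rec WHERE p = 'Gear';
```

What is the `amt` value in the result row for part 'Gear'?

Base: (Plate, amt=1).
Iteration 1: components of {Plate} -> Base = 1*4 = 4, Gear = 1*3 = 3, Gizmo = 1*2 = 2, Hub = 1*1 = 1, Rod = 1*5 = 5.
Iteration 2: components of {Base,Gear,Gizmo,Hub,Rod} -> Bolt = 5*5 = 25, Frame = 5*2 = 10, Seal = 2*4 = 8, Shaft = 3*4 = 12.
Iteration 3: no further components; recursion stops.

3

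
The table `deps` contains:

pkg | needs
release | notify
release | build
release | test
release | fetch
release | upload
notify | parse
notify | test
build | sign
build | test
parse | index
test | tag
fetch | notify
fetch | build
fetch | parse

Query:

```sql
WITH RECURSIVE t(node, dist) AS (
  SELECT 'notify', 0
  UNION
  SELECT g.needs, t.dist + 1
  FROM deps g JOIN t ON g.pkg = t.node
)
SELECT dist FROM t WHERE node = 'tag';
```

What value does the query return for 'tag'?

2

Base: (notify, dist=0).
Iteration 1: edges from {notify} -> (parse, dist=1), (test, dist=1).
Iteration 2: edges from {parse,test} -> (index, dist=2), (tag, dist=2).
Iteration 3: no outgoing edges from {index,tag}; recursion stops.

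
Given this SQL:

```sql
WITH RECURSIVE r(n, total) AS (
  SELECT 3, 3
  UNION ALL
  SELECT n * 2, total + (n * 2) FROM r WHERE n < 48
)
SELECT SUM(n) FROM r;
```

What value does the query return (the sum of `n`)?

93

Base: n=3, total=3.
Iteration 1: 3 < 48 holds -> n = 3 * 2 = 6, total = 3 + 6 = 9.
Iteration 2: 6 < 48 holds -> n = 6 * 2 = 12, total = 9 + 12 = 21.
Iteration 3: 12 < 48 holds -> n = 12 * 2 = 24, total = 21 + 24 = 45.
Iteration 4: 24 < 48 holds -> n = 24 * 2 = 48, total = 45 + 48 = 93.
Iteration 5: 48 < 48 fails; recursion stops.
SUM(n) = 3 + 6 + 12 + 24 + 48 = 93.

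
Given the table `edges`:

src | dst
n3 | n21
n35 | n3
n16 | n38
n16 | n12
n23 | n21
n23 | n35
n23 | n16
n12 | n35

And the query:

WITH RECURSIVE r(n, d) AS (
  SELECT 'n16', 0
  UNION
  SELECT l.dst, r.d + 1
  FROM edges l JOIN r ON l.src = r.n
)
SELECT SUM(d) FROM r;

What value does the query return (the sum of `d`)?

Base: (n16, d=0).
Iteration 1: edges from {n16} -> (n12, d=1), (n38, d=1).
Iteration 2: edges from {n12,n38} -> (n35, d=2).
Iteration 3: edges from {n35} -> (n3, d=3).
Iteration 4: edges from {n3} -> (n21, d=4).
Iteration 5: no outgoing edges from {n21}; recursion stops.
SUM(d) = 0 + 1 + 1 + 2 + 3 + 4 = 11.

11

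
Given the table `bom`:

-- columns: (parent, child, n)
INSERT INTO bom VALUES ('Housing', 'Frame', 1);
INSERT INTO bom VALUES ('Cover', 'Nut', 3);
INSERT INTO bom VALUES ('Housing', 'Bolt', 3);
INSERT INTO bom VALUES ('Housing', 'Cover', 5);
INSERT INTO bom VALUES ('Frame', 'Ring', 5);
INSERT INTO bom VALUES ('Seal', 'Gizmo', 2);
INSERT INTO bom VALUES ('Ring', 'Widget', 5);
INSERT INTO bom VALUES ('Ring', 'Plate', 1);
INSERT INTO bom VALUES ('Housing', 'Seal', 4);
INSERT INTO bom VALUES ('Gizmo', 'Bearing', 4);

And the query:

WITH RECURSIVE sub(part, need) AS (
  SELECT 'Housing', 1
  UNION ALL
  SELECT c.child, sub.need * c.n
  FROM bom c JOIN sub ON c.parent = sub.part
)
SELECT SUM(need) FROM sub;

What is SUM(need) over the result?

104

Base: (Housing, need=1).
Iteration 1: components of {Housing} -> Bolt = 1*3 = 3, Cover = 1*5 = 5, Frame = 1*1 = 1, Seal = 1*4 = 4.
Iteration 2: components of {Bolt,Cover,Frame,Seal} -> Gizmo = 4*2 = 8, Nut = 5*3 = 15, Ring = 1*5 = 5.
Iteration 3: components of {Gizmo,Nut,Ring} -> Bearing = 8*4 = 32, Plate = 5*1 = 5, Widget = 5*5 = 25.
Iteration 4: no further components; recursion stops.
SUM(need) = 1 + 5 + 1 + 4 + 3 + 15 + 5 + 8 + 5 + 25 + 32 = 104.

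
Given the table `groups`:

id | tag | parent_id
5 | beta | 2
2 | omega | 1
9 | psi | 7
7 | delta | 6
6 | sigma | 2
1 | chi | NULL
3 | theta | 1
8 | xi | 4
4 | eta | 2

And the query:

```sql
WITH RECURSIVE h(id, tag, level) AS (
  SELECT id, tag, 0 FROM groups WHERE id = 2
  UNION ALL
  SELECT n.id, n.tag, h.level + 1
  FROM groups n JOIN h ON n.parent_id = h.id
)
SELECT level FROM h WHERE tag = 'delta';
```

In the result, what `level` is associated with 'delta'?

Base: id=2 (omega) at level 0.
Iteration 1: rows with parent_id in {2} -> eta (id 4, level 1), beta (id 5, level 1), sigma (id 6, level 1).
Iteration 2: rows with parent_id in {4,5,6} -> delta (id 7, level 2), xi (id 8, level 2).
Iteration 3: rows with parent_id in {7,8} -> psi (id 9, level 3).
Iteration 4: no rows with parent_id in {9}; recursion stops.

2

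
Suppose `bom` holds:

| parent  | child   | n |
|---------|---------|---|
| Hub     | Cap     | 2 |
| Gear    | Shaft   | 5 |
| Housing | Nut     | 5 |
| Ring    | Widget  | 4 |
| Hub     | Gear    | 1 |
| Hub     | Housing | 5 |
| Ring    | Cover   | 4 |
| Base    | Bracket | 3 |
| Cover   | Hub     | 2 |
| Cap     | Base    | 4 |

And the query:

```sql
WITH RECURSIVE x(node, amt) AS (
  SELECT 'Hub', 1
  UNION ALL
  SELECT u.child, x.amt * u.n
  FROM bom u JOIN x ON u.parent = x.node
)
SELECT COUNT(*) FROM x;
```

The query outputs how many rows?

8

Base: (Hub, amt=1).
Iteration 1: components of {Hub} -> Cap = 1*2 = 2, Gear = 1*1 = 1, Housing = 1*5 = 5.
Iteration 2: components of {Cap,Gear,Housing} -> Base = 2*4 = 8, Nut = 5*5 = 25, Shaft = 1*5 = 5.
Iteration 3: components of {Base,Nut,Shaft} -> Bracket = 8*3 = 24.
Iteration 4: no further components; recursion stops.
Total rows emitted: 8.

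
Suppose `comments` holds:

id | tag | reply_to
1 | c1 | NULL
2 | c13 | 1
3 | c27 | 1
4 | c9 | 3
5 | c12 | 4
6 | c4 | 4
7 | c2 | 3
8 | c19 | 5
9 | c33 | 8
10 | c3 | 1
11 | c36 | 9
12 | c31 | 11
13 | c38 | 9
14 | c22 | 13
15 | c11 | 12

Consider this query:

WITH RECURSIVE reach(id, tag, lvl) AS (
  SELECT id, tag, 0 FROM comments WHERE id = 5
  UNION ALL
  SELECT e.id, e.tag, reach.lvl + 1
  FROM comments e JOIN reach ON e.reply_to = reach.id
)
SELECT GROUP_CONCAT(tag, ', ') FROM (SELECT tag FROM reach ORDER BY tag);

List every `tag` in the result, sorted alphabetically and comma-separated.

c11, c12, c19, c22, c31, c33, c36, c38

Base: id=5 (c12) at lvl 0.
Iteration 1: rows with reply_to in {5} -> c19 (id 8, lvl 1).
Iteration 2: rows with reply_to in {8} -> c33 (id 9, lvl 2).
Iteration 3: rows with reply_to in {9} -> c36 (id 11, lvl 3), c38 (id 13, lvl 3).
Iteration 4: rows with reply_to in {11,13} -> c31 (id 12, lvl 4), c22 (id 14, lvl 4).
Iteration 5: rows with reply_to in {12,14} -> c11 (id 15, lvl 5).
Iteration 6: no rows with reply_to in {15}; recursion stops.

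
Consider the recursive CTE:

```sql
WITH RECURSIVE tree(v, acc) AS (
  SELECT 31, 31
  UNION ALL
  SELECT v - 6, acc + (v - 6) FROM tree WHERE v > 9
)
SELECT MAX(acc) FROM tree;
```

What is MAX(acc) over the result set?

Base: v=31, acc=31.
Iteration 1: 31 > 9 holds -> v = 31 - 6 = 25, acc = 31 + 25 = 56.
Iteration 2: 25 > 9 holds -> v = 25 - 6 = 19, acc = 56 + 19 = 75.
Iteration 3: 19 > 9 holds -> v = 19 - 6 = 13, acc = 75 + 13 = 88.
Iteration 4: 13 > 9 holds -> v = 13 - 6 = 7, acc = 88 + 7 = 95.
Iteration 5: 7 > 9 fails; recursion stops.
acc values: 31, 56, 75, 88, 95; the maximum is 95.

95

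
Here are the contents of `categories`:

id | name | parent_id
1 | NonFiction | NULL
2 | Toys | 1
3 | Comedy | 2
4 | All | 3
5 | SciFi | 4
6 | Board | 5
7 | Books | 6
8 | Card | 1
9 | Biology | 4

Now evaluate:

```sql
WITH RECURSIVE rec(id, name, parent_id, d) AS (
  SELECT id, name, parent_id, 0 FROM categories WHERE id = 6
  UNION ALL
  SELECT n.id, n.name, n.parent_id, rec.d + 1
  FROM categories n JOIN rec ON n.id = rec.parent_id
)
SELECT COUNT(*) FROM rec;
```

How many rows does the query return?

6

Base: id=6 (Board), parent_id=5, d 0.
Iteration 1: join on id=5 -> SciFi (id 5, parent_id=4, d 1).
Iteration 2: join on id=4 -> All (id 4, parent_id=3, d 2).
Iteration 3: join on id=3 -> Comedy (id 3, parent_id=2, d 3).
Iteration 4: join on id=2 -> Toys (id 2, parent_id=1, d 4).
Iteration 5: join on id=1 -> NonFiction (id 1, parent_id=NULL, d 5).
Iteration 6: parent_id is NULL; no match; recursion stops.
Total rows emitted: 6.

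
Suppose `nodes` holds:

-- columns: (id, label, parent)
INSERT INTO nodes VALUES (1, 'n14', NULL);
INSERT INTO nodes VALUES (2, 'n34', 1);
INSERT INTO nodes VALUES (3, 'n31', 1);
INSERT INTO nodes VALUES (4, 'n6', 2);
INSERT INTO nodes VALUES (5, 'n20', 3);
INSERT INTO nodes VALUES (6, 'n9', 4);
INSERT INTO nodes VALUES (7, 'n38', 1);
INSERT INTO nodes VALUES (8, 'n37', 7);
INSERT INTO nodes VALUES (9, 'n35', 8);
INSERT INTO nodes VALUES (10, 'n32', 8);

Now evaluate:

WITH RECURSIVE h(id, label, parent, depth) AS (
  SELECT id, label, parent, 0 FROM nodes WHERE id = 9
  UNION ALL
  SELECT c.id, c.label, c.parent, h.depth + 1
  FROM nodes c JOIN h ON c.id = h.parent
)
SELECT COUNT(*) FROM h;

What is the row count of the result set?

Base: id=9 (n35), parent=8, depth 0.
Iteration 1: join on id=8 -> n37 (id 8, parent=7, depth 1).
Iteration 2: join on id=7 -> n38 (id 7, parent=1, depth 2).
Iteration 3: join on id=1 -> n14 (id 1, parent=NULL, depth 3).
Iteration 4: parent is NULL; no match; recursion stops.
Total rows emitted: 4.

4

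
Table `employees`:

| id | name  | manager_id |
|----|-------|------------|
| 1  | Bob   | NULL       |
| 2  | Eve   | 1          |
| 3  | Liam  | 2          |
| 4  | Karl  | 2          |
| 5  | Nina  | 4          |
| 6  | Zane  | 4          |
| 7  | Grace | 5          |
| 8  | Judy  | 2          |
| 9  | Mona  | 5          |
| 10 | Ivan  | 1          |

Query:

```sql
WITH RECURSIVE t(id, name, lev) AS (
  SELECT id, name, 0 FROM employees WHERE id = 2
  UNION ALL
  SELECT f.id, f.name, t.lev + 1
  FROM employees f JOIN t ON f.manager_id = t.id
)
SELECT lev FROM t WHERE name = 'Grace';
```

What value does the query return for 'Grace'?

3

Base: id=2 (Eve) at lev 0.
Iteration 1: rows with manager_id in {2} -> Liam (id 3, lev 1), Karl (id 4, lev 1), Judy (id 8, lev 1).
Iteration 2: rows with manager_id in {3,4,8} -> Nina (id 5, lev 2), Zane (id 6, lev 2).
Iteration 3: rows with manager_id in {5,6} -> Grace (id 7, lev 3), Mona (id 9, lev 3).
Iteration 4: no rows with manager_id in {7,9}; recursion stops.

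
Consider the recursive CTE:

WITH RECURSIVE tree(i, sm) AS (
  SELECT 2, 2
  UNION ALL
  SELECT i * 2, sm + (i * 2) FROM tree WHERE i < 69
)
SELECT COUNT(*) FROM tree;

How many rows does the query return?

Base: i=2, sm=2.
Iteration 1: 2 < 69 holds -> i = 2 * 2 = 4, sm = 2 + 4 = 6.
Iteration 2: 4 < 69 holds -> i = 4 * 2 = 8, sm = 6 + 8 = 14.
Iteration 3: 8 < 69 holds -> i = 8 * 2 = 16, sm = 14 + 16 = 30.
Iteration 4: 16 < 69 holds -> i = 16 * 2 = 32, sm = 30 + 32 = 62.
Iteration 5: 32 < 69 holds -> i = 32 * 2 = 64, sm = 62 + 64 = 126.
Iteration 6: 64 < 69 holds -> i = 64 * 2 = 128, sm = 126 + 128 = 254.
Iteration 7: 128 < 69 fails; recursion stops.
Total rows emitted: 7.

7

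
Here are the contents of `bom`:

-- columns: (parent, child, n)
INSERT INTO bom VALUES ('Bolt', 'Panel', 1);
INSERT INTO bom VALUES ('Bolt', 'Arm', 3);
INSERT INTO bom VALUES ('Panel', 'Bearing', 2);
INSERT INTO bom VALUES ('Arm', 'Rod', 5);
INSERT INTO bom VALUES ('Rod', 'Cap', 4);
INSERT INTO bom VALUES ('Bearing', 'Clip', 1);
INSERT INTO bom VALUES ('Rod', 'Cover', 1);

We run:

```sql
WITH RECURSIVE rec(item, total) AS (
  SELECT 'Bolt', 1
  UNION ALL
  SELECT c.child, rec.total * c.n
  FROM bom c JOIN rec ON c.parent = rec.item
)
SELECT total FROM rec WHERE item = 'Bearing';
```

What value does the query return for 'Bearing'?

Base: (Bolt, total=1).
Iteration 1: components of {Bolt} -> Arm = 1*3 = 3, Panel = 1*1 = 1.
Iteration 2: components of {Arm,Panel} -> Bearing = 1*2 = 2, Rod = 3*5 = 15.
Iteration 3: components of {Bearing,Rod} -> Cap = 15*4 = 60, Clip = 2*1 = 2, Cover = 15*1 = 15.
Iteration 4: no further components; recursion stops.

2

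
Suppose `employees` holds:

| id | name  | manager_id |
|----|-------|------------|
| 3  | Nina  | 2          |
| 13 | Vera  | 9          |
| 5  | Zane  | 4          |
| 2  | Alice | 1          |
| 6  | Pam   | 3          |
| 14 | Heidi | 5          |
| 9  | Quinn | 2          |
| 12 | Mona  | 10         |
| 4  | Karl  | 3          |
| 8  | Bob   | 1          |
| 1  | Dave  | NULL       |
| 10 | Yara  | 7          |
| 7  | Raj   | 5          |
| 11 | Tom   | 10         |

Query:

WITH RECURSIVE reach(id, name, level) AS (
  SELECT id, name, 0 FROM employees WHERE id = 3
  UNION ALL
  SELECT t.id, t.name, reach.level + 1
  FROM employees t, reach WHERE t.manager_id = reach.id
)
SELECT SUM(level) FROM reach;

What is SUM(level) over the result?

24

Base: id=3 (Nina) at level 0.
Iteration 1: rows with manager_id in {3} -> Karl (id 4, level 1), Pam (id 6, level 1).
Iteration 2: rows with manager_id in {4,6} -> Zane (id 5, level 2).
Iteration 3: rows with manager_id in {5} -> Raj (id 7, level 3), Heidi (id 14, level 3).
Iteration 4: rows with manager_id in {7,14} -> Yara (id 10, level 4).
Iteration 5: rows with manager_id in {10} -> Tom (id 11, level 5), Mona (id 12, level 5).
Iteration 6: no rows with manager_id in {11,12}; recursion stops.
SUM(level) = 0 + 1 + 1 + 2 + 3 + 3 + 4 + 5 + 5 = 24.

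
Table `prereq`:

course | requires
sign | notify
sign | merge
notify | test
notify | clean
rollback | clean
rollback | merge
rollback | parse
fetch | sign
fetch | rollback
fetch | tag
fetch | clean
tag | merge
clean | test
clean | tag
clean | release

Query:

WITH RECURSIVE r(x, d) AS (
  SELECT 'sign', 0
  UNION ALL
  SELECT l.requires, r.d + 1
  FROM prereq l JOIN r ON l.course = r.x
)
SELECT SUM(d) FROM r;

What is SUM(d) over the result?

19

Base: (sign, d=0).
Iteration 1: edges from {sign} -> (merge, d=1), (notify, d=1).
Iteration 2: edges from {merge,notify} -> (clean, d=2), (test, d=2).
Iteration 3: edges from {clean,test} -> (release, d=3), (tag, d=3), (test, d=3).
Iteration 4: edges from {release,tag,test} -> (merge, d=4).
Iteration 5: no outgoing edges from {merge}; recursion stops.
SUM(d) = 0 + 1 + 1 + 2 + 2 + 3 + 3 + 3 + 4 = 19.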